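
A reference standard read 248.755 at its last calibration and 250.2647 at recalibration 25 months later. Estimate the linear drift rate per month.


rate = (v2 - v1) / months
= (250.2647 - 248.755) / 25
= 1.5097 / 25
= 0.0604

0.0604


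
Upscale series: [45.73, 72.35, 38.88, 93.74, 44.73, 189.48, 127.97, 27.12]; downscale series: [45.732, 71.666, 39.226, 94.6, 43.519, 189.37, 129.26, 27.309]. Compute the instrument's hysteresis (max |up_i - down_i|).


|45.73 - 45.732| = 0.0020
|72.35 - 71.666| = 0.6840
|38.88 - 39.226| = 0.3460
|93.74 - 94.6| = 0.8600
|44.73 - 43.519| = 1.2110
|189.48 - 189.37| = 0.1100
|127.97 - 129.26| = 1.2900
|27.12 - 27.309| = 0.1890
hysteresis = max(diffs) = 1.2900

1.2900


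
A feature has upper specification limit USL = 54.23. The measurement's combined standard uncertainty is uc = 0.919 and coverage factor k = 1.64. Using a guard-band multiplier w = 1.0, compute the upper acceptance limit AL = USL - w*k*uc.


U = k * uc = 1.64 * 0.919 = 1.50716
guard band g = w * U = 1.0 * 1.50716 = 1.50716
AL = USL - g = 54.23 - 1.50716
AL = 52.7228

52.7228


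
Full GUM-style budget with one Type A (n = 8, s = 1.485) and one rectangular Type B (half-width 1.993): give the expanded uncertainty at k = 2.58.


u_A = s / sqrt(n) = 1.485 / sqrt(8) = 0.52502679
u_B = half_width / sqrt(3) = 1.993 / sqrt(3) = 1.1506591
uc = sqrt(u_A^2 + u_B^2) = sqrt(0.52502679^2 + 1.1506591^2) = 1.2647804
U = k * uc = 2.58 * 1.2647804
U = 3.2631

3.2631


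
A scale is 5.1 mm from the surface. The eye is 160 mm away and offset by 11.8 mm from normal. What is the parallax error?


error = h * offset / d
= 5.1 * 11.8 / 160
= 0.3761

0.3761


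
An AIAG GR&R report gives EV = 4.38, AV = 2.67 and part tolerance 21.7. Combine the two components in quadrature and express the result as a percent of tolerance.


GRR = sqrt(EV^2 + AV^2) = sqrt(4.38^2 + 2.67^2) = 5.1296491
%GRR = GRR / tol * 100 = 5.1296491 / 21.7 * 100
%GRR = 23.6389

23.6389


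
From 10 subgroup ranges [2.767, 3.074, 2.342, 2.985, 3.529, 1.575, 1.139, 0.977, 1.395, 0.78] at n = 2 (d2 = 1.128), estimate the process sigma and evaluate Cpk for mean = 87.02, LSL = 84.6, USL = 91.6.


R_bar = (2.767 + 3.074 + 2.342 + 2.985 + 3.529 + 1.575 + 1.139 + 0.977 + 1.395 + 0.78) / 10 = 2.0563
sigma = R_bar / d2 = 2.0563 / 1.128 = 1.822961
Cp = (USL - LSL)/(6*sigma) = (91.6 - 84.6)/(6*1.822961) = 0.6400
Cpu = (91.6 - 87.02)/(3*1.822961) = 0.8375
Cpl = (87.02 - 84.6)/(3*1.822961) = 0.4425
Cpk = min(Cpu, Cpl) = 0.4425

0.4425


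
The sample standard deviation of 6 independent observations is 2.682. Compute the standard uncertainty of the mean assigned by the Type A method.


u_A = s / sqrt(n)
u_A = 2.682 / sqrt(6)
u_A = 2.682 / 2.4494897
u_A = 1.0949

1.0949


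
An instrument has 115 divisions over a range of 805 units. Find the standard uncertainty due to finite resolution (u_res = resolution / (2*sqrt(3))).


resolution = range / divisions
resolution = 805 / 115 = 7
u_res = resolution / (2*sqrt(3))
u_res = 7 / 3.4641016
u_res = 2.0207

2.0207


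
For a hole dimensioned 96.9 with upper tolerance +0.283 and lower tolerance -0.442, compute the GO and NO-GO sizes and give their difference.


GO = nominal - lower_tol (smallest hole = maximum material condition)
GO = 96.9 - 0.442 = 96.458
NO-GO = nominal + upper_tol (largest hole = least material condition)
NO-GO = 96.9 + 0.283 = 97.183
spread = NO-GO - GO = 97.183 - 96.458 = 0.7250

0.7250


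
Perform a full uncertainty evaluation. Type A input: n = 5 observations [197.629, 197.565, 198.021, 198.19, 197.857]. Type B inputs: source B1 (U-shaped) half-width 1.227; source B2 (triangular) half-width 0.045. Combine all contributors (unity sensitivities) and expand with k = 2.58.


mean = (197.629 + 197.565 + 198.021 + 198.19 + 197.857) / 5 = 197.8524
s = sqrt(sum((x - mean)^2)/(n-1)) = 0.2621675
u_A = s / sqrt(n) = 0.2621675 / sqrt(5) = 0.11724487
u_B1 = 1.227 / sqrt(2) = 0.86762002
u_B2 = 0.045 / sqrt(6) = 0.018371173
uc = sqrt(0.11724487^2 + 0.86762002^2 + 0.018371173^2) = 0.87569878
U = k * uc = 2.58 * 0.87569878
U = 2.2593

2.2593


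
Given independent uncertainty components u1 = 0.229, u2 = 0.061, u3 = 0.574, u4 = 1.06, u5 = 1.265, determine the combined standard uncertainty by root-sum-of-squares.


uc = sqrt(0.229^2 + 0.061^2 + 0.574^2 + 1.06^2 + 1.265^2)
uc = sqrt(3.109463)
uc = 1.7634

1.7634


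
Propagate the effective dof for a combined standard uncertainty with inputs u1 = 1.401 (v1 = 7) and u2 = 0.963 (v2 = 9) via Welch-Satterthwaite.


uc = sqrt(u1^2 + u2^2) = sqrt(1.401^2 + 0.963^2) = 1.70005
v_eff = uc^4 / (u1^4/v1 + u2^4/v2)
= 1.70005^4 / (1.401^4/7 + 0.963^4/9)
= 8.3530826 / 0.64592671
v_eff = 12.9319

12.9319


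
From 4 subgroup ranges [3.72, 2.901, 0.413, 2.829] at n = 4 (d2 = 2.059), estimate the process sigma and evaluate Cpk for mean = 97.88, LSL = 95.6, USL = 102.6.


R_bar = (3.72 + 2.901 + 0.413 + 2.829) / 4 = 2.46575
sigma = R_bar / d2 = 2.46575 / 2.059 = 1.1975474
Cp = (USL - LSL)/(6*sigma) = (102.6 - 95.6)/(6*1.1975474) = 0.9742
Cpu = (102.6 - 97.88)/(3*1.1975474) = 1.3138
Cpl = (97.88 - 95.6)/(3*1.1975474) = 0.6346
Cpk = min(Cpu, Cpl) = 0.6346

0.6346


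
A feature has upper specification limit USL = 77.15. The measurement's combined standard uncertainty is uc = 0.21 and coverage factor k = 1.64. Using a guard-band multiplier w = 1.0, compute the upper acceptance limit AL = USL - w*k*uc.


U = k * uc = 1.64 * 0.21 = 0.3444
guard band g = w * U = 1.0 * 0.3444 = 0.3444
AL = USL - g = 77.15 - 0.3444
AL = 76.8056

76.8056


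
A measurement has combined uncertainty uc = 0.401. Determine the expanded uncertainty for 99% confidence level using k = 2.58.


U = k * uc
U = 2.58 * 0.401
U = 1.0346

1.0346


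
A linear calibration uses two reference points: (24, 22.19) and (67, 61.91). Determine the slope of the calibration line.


slope = (y2 - y1) / (x2 - x1)
= (61.91 - 22.19) / (67 - 24)
= 39.7200 / 43
= 0.9237

0.9237


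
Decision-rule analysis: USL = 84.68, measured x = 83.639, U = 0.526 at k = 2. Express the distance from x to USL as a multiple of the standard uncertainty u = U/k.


u = U / k = 0.526 / 2 = 0.263
margin = |USL - x| = |84.68 - 83.639| = 1.041
z = margin / u = 1.041 / 0.263
z = 3.9582

3.9582


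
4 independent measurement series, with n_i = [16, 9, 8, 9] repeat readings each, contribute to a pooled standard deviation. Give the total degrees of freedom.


nu = sum_i (n_i - 1)
nu = ((16 - 1) + (9 - 1) + (8 - 1) + (9 - 1))
nu = 15 + 8 + 7 + 8
nu = 38

38


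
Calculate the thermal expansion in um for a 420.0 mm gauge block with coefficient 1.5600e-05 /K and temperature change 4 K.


dL = L * alpha * dT
= 420.0 * 1.5600e-05 * 4
= 0.0262080 mm
dL_um = 0.0262080 * 1000 = 26.2080 um

26.2080


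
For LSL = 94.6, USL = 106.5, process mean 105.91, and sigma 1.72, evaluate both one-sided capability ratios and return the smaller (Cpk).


Cpu = (USL - mean) / (3*sigma) = (106.5 - 105.91) / (3*1.72) = 0.1143
Cpl = (mean - LSL) / (3*sigma) = (105.91 - 94.6) / (3*1.72) = 2.1919
Cpk = min(Cpu, Cpl) = 0.1143

0.1143


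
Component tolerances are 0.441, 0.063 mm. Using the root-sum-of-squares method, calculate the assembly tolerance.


RSS = sqrt(0.441^2 + 0.063^2)
= sqrt(0.19845)
= 0.4455

0.4455


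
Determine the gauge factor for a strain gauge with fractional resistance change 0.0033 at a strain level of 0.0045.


GF = (dR/R) / epsilon
= 0.0033 / 0.0045
= 0.7333

0.7333


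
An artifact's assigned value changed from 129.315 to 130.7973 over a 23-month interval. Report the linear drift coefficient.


rate = (v2 - v1) / months
= (130.7973 - 129.315) / 23
= 1.4823 / 23
= 0.0644

0.0644


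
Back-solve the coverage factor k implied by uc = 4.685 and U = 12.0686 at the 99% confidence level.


k = U / uc
k = 12.0686 / 4.685
k = 2.576

2.576


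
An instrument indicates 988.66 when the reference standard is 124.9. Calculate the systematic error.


Systematic error = measured - true
= 988.66 - 124.9
= 863.7600

863.7600


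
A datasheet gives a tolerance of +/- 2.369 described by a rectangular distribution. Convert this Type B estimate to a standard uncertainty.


u_B = half_width / sqrt(3)
u_B = 2.369 / 1.7320508
u_B = 1.3677

1.3677


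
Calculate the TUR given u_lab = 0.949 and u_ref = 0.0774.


TUR = u_lab / u_ref
= 0.949 / 0.0774
= 12.2610

12.2610


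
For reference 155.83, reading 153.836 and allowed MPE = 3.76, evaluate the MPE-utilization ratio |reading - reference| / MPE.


e = indication - reference = 153.836 - 155.83 = -1.9940
|e| = 1.9940
ratio = |e| / MPE = 1.9940 / 3.76
ratio = 0.5303

0.5303


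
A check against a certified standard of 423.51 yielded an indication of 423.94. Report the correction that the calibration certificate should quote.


Correction = standard - reading
= 423.51 - 423.94
= -0.4300

-0.4300


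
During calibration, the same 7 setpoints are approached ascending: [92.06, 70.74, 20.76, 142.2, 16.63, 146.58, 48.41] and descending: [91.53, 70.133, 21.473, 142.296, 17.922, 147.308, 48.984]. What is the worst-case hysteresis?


|92.06 - 91.53| = 0.5300
|70.74 - 70.133| = 0.6070
|20.76 - 21.473| = 0.7130
|142.2 - 142.296| = 0.0960
|16.63 - 17.922| = 1.2920
|146.58 - 147.308| = 0.7280
|48.41 - 48.984| = 0.5740
hysteresis = max(diffs) = 1.2920

1.2920


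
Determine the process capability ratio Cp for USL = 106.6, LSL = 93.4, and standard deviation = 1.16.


Cp = (USL - LSL) / (6 * sigma)
= (106.6 - 93.4) / (6 * 1.16)
= 13.2000 / 6.9600
= 1.8966

1.8966


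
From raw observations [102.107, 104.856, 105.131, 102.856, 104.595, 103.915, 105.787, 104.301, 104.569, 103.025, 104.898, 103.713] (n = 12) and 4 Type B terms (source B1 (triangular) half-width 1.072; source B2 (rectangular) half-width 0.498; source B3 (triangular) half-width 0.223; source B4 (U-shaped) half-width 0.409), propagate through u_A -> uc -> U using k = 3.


mean = (102.107 + 104.856 + 105.131 + 102.856 + 104.595 + 103.915 + 105.787 + 104.301 + 104.569 + 103.025 + 104.898 + 103.713) / 12 = 104.1460833
s = sqrt(sum((x - mean)^2)/(n-1)) = 1.0641419
u_A = s / sqrt(n) = 1.0641419 / sqrt(12) = 0.30719131
u_B1 = 1.072 / sqrt(6) = 0.43764217
u_B2 = 0.498 / sqrt(3) = 0.28752043
u_B3 = 0.223 / sqrt(6) = 0.091039369
u_B4 = 0.409 / sqrt(2) = 0.28920667
uc = sqrt(0.30719131^2 + 0.43764217^2 + 0.28752043^2 + 0.091039369^2 + 0.28920667^2) = 0.67859696
U = k * uc = 3 * 0.67859696
U = 2.0358

2.0358


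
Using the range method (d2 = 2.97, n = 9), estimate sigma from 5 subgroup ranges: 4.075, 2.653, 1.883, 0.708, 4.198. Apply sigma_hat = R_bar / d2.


R_bar = (4.075 + 2.653 + 1.883 + 0.708 + 4.198) / 5
R_bar = 13.517 / 5 = 2.7034
sigma_hat = R_bar / d2 = 2.7034 / 2.97 = 0.9102

0.9102


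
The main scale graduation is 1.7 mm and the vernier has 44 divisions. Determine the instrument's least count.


LC = MSD / n_div
= 1.7 / 44
= 0.0386

0.0386


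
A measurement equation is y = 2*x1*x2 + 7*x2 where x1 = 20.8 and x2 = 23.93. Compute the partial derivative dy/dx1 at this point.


y = 2*x1*x2 + 7*x2
dy/dx1 = 2*x2
Evaluate at x2 = 23.93: c1 = 2 * 23.93
c1 = 47.8600

47.8600


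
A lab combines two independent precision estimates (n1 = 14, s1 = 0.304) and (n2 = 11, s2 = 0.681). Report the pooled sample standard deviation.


s_p = sqrt(((n1-1)*s1^2 + (n2-1)*s2^2) / (n1+n2-2))
numerator = (14-1)*0.304^2 + (11-1)*0.681^2 = 1.201408 + 4.63761 = 5.839018
denominator = 14 + 11 - 2 = 23
s_p^2 = 5.839018 / 23 = 0.25387035
s_p = sqrt(0.25387035) = 0.5039

0.5039


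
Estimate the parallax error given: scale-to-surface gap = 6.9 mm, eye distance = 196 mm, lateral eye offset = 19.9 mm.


error = h * offset / d
= 6.9 * 19.9 / 196
= 0.7006

0.7006


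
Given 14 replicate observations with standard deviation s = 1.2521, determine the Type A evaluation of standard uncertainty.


u_A = s / sqrt(n)
u_A = 1.2521 / sqrt(14)
u_A = 1.2521 / 3.7416574
u_A = 0.3346

0.3346


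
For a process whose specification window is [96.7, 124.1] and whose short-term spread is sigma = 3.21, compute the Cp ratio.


Cp = (USL - LSL) / (6 * sigma)
= (124.1 - 96.7) / (6 * 3.21)
= 27.4000 / 19.2600
= 1.4226

1.4226


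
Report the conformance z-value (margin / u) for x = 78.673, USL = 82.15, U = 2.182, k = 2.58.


u = U / k = 2.182 / 2.58 = 0.84573643
margin = |USL - x| = |82.15 - 78.673| = 3.477
z = margin / u = 3.477 / 0.84573643
z = 4.1112

4.1112


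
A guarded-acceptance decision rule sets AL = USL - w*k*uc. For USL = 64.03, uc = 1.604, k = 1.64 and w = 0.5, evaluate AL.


U = k * uc = 1.64 * 1.604 = 2.63056
guard band g = w * U = 0.5 * 2.63056 = 1.31528
AL = USL - g = 64.03 - 1.31528
AL = 62.7147

62.7147


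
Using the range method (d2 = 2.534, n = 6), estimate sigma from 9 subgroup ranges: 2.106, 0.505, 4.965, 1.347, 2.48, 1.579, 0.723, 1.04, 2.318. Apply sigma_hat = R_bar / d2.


R_bar = (2.106 + 0.505 + 4.965 + 1.347 + 2.48 + 1.579 + 0.723 + 1.04 + 2.318) / 9
R_bar = 17.063 / 9 = 1.8958889
sigma_hat = R_bar / d2 = 1.8958889 / 2.534 = 0.7482

0.7482


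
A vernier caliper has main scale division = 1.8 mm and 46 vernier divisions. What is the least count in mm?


LC = MSD / n_div
= 1.8 / 46
= 0.0391

0.0391


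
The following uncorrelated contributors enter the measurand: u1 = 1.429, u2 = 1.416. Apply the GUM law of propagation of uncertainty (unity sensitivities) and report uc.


uc = sqrt(1.429^2 + 1.416^2)
uc = sqrt(4.047097)
uc = 2.0117

2.0117


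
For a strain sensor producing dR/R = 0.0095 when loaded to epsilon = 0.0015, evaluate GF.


GF = (dR/R) / epsilon
= 0.0095 / 0.0015
= 6.3333

6.3333


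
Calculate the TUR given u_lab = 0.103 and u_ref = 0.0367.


TUR = u_lab / u_ref
= 0.103 / 0.0367
= 2.8065

2.8065


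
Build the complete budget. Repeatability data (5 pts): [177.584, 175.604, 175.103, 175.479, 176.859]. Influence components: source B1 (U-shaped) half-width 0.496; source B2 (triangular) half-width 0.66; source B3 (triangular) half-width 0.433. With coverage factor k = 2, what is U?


mean = (177.584 + 175.604 + 175.103 + 175.479 + 176.859) / 5 = 176.1258
s = sqrt(sum((x - mean)^2)/(n-1)) = 1.0488893
u_A = s / sqrt(n) = 1.0488893 / sqrt(5) = 0.46907756
u_B1 = 0.496 / sqrt(2) = 0.35072496
u_B2 = 0.66 / sqrt(6) = 0.26944387
u_B3 = 0.433 / sqrt(6) = 0.17677151
uc = sqrt(0.46907756^2 + 0.35072496^2 + 0.26944387^2 + 0.17677151^2) = 0.66849826
U = k * uc = 2 * 0.66849826
U = 1.3370

1.3370


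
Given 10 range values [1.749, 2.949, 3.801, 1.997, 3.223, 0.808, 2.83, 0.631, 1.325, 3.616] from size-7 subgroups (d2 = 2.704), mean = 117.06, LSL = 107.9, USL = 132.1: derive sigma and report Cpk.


R_bar = (1.749 + 2.949 + 3.801 + 1.997 + 3.223 + 0.808 + 2.83 + 0.631 + 1.325 + 3.616) / 10 = 2.2929
sigma = R_bar / d2 = 2.2929 / 2.704 = 0.84796598
Cp = (USL - LSL)/(6*sigma) = (132.1 - 107.9)/(6*0.84796598) = 4.7565
Cpu = (132.1 - 117.06)/(3*0.84796598) = 5.9122
Cpl = (117.06 - 107.9)/(3*0.84796598) = 3.6008
Cpk = min(Cpu, Cpl) = 3.6008

3.6008


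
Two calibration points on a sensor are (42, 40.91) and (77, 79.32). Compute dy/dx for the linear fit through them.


slope = (y2 - y1) / (x2 - x1)
= (79.32 - 40.91) / (77 - 42)
= 38.4100 / 35
= 1.0974

1.0974


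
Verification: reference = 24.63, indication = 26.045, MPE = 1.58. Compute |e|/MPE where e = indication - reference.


e = indication - reference = 26.045 - 24.63 = 1.4150
|e| = 1.4150
ratio = |e| / MPE = 1.4150 / 1.58
ratio = 0.8956

0.8956


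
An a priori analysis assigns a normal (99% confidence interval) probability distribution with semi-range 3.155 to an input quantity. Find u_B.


u_B = half_width / 2.576
u_B = 3.155 / 2.576
u_B = 1.2248

1.2248


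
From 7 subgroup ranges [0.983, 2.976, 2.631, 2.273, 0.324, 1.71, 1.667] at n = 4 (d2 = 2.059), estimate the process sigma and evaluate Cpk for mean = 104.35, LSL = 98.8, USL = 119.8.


R_bar = (0.983 + 2.976 + 2.631 + 2.273 + 0.324 + 1.71 + 1.667) / 7 = 1.7948571
sigma = R_bar / d2 = 1.7948571 / 2.059 = 0.87171302
Cp = (USL - LSL)/(6*sigma) = (119.8 - 98.8)/(6*0.87171302) = 4.0151
Cpu = (119.8 - 104.35)/(3*0.87171302) = 5.9079
Cpl = (104.35 - 98.8)/(3*0.87171302) = 2.1223
Cpk = min(Cpu, Cpl) = 2.1223

2.1223


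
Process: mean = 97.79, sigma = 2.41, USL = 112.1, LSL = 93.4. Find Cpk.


Cpu = (USL - mean) / (3*sigma) = (112.1 - 97.79) / (3*2.41) = 1.9793
Cpl = (mean - LSL) / (3*sigma) = (97.79 - 93.4) / (3*2.41) = 0.6072
Cpk = min(Cpu, Cpl) = 0.6072

0.6072


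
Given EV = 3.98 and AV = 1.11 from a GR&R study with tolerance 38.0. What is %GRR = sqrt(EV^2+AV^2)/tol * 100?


GRR = sqrt(EV^2 + AV^2) = sqrt(3.98^2 + 1.11^2) = 4.1318882
%GRR = GRR / tol * 100 = 4.1318882 / 38.0 * 100
%GRR = 10.8734

10.8734


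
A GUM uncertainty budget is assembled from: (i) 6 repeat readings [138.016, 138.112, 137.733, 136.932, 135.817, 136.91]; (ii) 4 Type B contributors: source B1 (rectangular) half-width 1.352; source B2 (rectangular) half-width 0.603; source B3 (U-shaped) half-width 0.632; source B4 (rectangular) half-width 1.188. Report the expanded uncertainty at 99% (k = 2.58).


mean = (138.016 + 138.112 + 137.733 + 136.932 + 135.817 + 136.91) / 6 = 137.2533333
s = sqrt(sum((x - mean)^2)/(n-1)) = 0.87558384
u_A = s / sqrt(n) = 0.87558384 / sqrt(6) = 0.35745561
u_B1 = 1.352 / sqrt(3) = 0.78057756
u_B2 = 0.603 / sqrt(3) = 0.34814221
u_B3 = 0.632 / sqrt(2) = 0.44689149
u_B4 = 1.188 / sqrt(3) = 0.68589212
uc = sqrt(0.35745561^2 + 0.78057756^2 + 0.34814221^2 + 0.44689149^2 + 0.68589212^2) = 1.2363005
U = k * uc = 2.58 * 1.2363005
U = 3.1897

3.1897


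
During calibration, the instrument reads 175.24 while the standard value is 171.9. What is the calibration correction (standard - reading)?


Correction = standard - reading
= 171.9 - 175.24
= -3.3400

-3.3400


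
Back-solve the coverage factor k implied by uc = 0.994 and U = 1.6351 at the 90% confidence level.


k = U / uc
k = 1.6351 / 0.994
k = 1.645

1.645


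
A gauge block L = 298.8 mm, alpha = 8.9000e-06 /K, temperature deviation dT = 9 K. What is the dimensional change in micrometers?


dL = L * alpha * dT
= 298.8 * 8.9000e-06 * 9
= 0.0239339 mm
dL_um = 0.0239339 * 1000 = 23.9339 um

23.9339


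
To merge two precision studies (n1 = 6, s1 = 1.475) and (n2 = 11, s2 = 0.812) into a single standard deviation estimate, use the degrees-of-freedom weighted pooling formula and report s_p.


s_p = sqrt(((n1-1)*s1^2 + (n2-1)*s2^2) / (n1+n2-2))
numerator = (6-1)*1.475^2 + (11-1)*0.812^2 = 10.878125 + 6.59344 = 17.471565
denominator = 6 + 11 - 2 = 15
s_p^2 = 17.471565 / 15 = 1.164771
s_p = sqrt(1.164771) = 1.0792

1.0792


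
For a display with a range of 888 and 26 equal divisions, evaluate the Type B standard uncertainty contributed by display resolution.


resolution = range / divisions
resolution = 888 / 26 = 34.153846
u_res = resolution / (2*sqrt(3))
u_res = 34.153846 / 3.4641016
u_res = 9.8594

9.8594


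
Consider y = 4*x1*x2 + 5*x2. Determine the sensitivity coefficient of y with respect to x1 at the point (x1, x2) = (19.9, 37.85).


y = 4*x1*x2 + 5*x2
dy/dx1 = 4*x2
Evaluate at x2 = 37.85: c1 = 4 * 37.85
c1 = 151.4000

151.4000


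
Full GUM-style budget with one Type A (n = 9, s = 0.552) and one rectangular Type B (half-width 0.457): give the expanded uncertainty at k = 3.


u_A = s / sqrt(n) = 0.552 / sqrt(9) = 0.184
u_B = half_width / sqrt(3) = 0.457 / sqrt(3) = 0.26384907
uc = sqrt(u_A^2 + u_B^2) = sqrt(0.184^2 + 0.26384907^2) = 0.32167115
U = k * uc = 3 * 0.32167115
U = 0.9650

0.9650


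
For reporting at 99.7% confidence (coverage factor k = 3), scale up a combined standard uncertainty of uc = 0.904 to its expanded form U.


U = k * uc
U = 3 * 0.904
U = 2.7120

2.7120


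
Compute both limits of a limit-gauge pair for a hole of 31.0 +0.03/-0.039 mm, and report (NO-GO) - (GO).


GO = nominal - lower_tol (smallest hole = maximum material condition)
GO = 31.0 - 0.039 = 30.961
NO-GO = nominal + upper_tol (largest hole = least material condition)
NO-GO = 31.0 + 0.03 = 31.03
spread = NO-GO - GO = 31.03 - 30.961 = 0.0690

0.0690


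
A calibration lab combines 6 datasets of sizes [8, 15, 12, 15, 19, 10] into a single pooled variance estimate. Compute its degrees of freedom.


nu = sum_i (n_i - 1)
nu = ((8 - 1) + (15 - 1) + (12 - 1) + (15 - 1) + (19 - 1) + (10 - 1))
nu = 7 + 14 + 11 + 14 + 18 + 9
nu = 73

73


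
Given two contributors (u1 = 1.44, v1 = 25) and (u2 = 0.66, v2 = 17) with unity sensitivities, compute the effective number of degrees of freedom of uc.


uc = sqrt(u1^2 + u2^2) = sqrt(1.44^2 + 0.66^2) = 1.5840455
v_eff = uc^4 / (u1^4/v1 + u2^4/v2)
= 1.5840455^4 / (1.44^4/25 + 0.66^4/17)
= 6.2960854 / 0.18315429
v_eff = 34.3759

34.3759


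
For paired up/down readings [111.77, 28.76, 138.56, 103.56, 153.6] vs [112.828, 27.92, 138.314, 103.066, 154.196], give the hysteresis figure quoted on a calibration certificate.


|111.77 - 112.828| = 1.0580
|28.76 - 27.92| = 0.8400
|138.56 - 138.314| = 0.2460
|103.56 - 103.066| = 0.4940
|153.6 - 154.196| = 0.5960
hysteresis = max(diffs) = 1.0580

1.0580


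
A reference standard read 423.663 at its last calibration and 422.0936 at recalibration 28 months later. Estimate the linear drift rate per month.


rate = (v2 - v1) / months
= (422.0936 - 423.663) / 28
= -1.5694 / 28
= -0.0561

-0.0561


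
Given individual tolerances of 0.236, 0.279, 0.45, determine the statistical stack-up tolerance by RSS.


RSS = sqrt(0.236^2 + 0.279^2 + 0.45^2)
= sqrt(0.336037)
= 0.5797

0.5797


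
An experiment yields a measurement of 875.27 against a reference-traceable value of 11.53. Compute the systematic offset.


Systematic error = measured - true
= 875.27 - 11.53
= 863.7400

863.7400


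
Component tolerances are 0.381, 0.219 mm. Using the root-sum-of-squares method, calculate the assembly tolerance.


RSS = sqrt(0.381^2 + 0.219^2)
= sqrt(0.193122)
= 0.4395

0.4395


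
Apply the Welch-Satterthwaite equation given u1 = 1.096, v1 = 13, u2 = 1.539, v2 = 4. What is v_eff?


uc = sqrt(u1^2 + u2^2) = sqrt(1.096^2 + 1.539^2) = 1.8893748
v_eff = uc^4 / (u1^4/v1 + u2^4/v2)
= 1.8893748^4 / (1.096^4/13 + 1.539^4/4)
= 12.743023 / 1.5134668
v_eff = 8.4198

8.4198


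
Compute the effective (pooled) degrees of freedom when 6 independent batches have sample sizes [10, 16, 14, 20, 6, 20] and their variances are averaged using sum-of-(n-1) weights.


nu = sum_i (n_i - 1)
nu = ((10 - 1) + (16 - 1) + (14 - 1) + (20 - 1) + (6 - 1) + (20 - 1))
nu = 9 + 15 + 13 + 19 + 5 + 19
nu = 80

80


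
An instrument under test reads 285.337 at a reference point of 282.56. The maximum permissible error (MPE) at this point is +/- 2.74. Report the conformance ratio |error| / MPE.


e = indication - reference = 285.337 - 282.56 = 2.7770
|e| = 2.7770
ratio = |e| / MPE = 2.7770 / 2.74
ratio = 1.0135

1.0135


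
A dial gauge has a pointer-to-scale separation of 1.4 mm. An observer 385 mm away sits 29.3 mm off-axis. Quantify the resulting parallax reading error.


error = h * offset / d
= 1.4 * 29.3 / 385
= 0.1065

0.1065


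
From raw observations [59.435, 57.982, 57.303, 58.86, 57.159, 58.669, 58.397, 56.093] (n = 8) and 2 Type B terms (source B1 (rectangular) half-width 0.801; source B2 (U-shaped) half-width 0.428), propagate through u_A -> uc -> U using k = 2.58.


mean = (59.435 + 57.982 + 57.303 + 58.86 + 57.159 + 58.669 + 58.397 + 56.093) / 8 = 57.98725
s = sqrt(sum((x - mean)^2)/(n-1)) = 1.0844852
u_A = s / sqrt(n) = 1.0844852 / sqrt(8) = 0.38342342
u_B1 = 0.801 / sqrt(3) = 0.46245757
u_B2 = 0.428 / sqrt(2) = 0.3026417
uc = sqrt(0.38342342^2 + 0.46245757^2 + 0.3026417^2) = 0.67266078
U = k * uc = 2.58 * 0.67266078
U = 1.7355

1.7355


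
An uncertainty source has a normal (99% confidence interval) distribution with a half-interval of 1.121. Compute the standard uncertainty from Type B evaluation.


u_B = half_width / 2.576
u_B = 1.121 / 2.576
u_B = 0.4352

0.4352


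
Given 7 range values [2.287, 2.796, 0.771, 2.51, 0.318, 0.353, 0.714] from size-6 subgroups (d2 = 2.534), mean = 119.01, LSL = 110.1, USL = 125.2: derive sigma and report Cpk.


R_bar = (2.287 + 2.796 + 0.771 + 2.51 + 0.318 + 0.353 + 0.714) / 7 = 1.3927143
sigma = R_bar / d2 = 1.3927143 / 2.534 = 0.54961101
Cp = (USL - LSL)/(6*sigma) = (125.2 - 110.1)/(6*0.54961101) = 4.5790
Cpu = (125.2 - 119.01)/(3*0.54961101) = 3.7542
Cpl = (119.01 - 110.1)/(3*0.54961101) = 5.4038
Cpk = min(Cpu, Cpl) = 3.7542

3.7542


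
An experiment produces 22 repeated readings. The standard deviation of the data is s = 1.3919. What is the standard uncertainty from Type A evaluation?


u_A = s / sqrt(n)
u_A = 1.3919 / sqrt(22)
u_A = 1.3919 / 4.6904158
u_A = 0.2968

0.2968


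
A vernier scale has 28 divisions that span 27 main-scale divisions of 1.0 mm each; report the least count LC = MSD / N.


LC = MSD / n_div
= 1.0 / 28
= 0.0357

0.0357


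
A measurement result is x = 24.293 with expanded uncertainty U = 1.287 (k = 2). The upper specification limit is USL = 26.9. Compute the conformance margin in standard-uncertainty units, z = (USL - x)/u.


u = U / k = 1.287 / 2 = 0.6435
margin = |USL - x| = |26.9 - 24.293| = 2.607
z = margin / u = 2.607 / 0.6435
z = 4.0513

4.0513


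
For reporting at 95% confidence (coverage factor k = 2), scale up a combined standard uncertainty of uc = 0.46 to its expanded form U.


U = k * uc
U = 2 * 0.46
U = 0.9200

0.9200


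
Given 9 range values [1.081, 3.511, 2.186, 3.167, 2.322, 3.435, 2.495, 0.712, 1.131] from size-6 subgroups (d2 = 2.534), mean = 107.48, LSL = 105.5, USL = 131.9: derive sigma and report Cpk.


R_bar = (1.081 + 3.511 + 2.186 + 3.167 + 2.322 + 3.435 + 2.495 + 0.712 + 1.131) / 9 = 2.2266667
sigma = R_bar / d2 = 2.2266667 / 2.534 = 0.87871614
Cp = (USL - LSL)/(6*sigma) = (131.9 - 105.5)/(6*0.87871614) = 5.0073
Cpu = (131.9 - 107.48)/(3*0.87871614) = 9.2635
Cpl = (107.48 - 105.5)/(3*0.87871614) = 0.7511
Cpk = min(Cpu, Cpl) = 0.7511

0.7511


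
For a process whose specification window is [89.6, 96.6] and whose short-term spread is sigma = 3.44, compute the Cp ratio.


Cp = (USL - LSL) / (6 * sigma)
= (96.6 - 89.6) / (6 * 3.44)
= 7.0000 / 20.6400
= 0.3391

0.3391


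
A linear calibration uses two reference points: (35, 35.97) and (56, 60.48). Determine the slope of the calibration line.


slope = (y2 - y1) / (x2 - x1)
= (60.48 - 35.97) / (56 - 35)
= 24.5100 / 21
= 1.1671

1.1671


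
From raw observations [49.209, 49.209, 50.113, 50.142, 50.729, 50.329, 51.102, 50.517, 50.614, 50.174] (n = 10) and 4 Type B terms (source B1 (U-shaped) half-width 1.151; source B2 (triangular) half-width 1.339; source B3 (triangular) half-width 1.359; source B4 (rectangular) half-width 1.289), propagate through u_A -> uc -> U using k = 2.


mean = (49.209 + 49.209 + 50.113 + 50.142 + 50.729 + 50.329 + 51.102 + 50.517 + 50.614 + 50.174) / 10 = 50.2138
s = sqrt(sum((x - mean)^2)/(n-1)) = 0.61063151
u_A = s / sqrt(n) = 0.61063151 / sqrt(10) = 0.19309864
u_B1 = 1.151 / sqrt(2) = 0.81387991
u_B2 = 1.339 / sqrt(6) = 0.54664446
u_B3 = 1.359 / sqrt(6) = 0.55480943
u_B4 = 1.289 / sqrt(3) = 0.7442045
uc = sqrt(0.19309864^2 + 0.81387991^2 + 0.54664446^2 + 0.55480943^2 + 0.7442045^2) = 1.3638774
U = k * uc = 2 * 1.3638774
U = 2.7278

2.7278


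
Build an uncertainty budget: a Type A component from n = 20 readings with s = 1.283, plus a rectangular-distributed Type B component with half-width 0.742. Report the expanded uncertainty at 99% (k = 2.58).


u_A = s / sqrt(n) = 1.283 / sqrt(20) = 0.28688752
u_B = half_width / sqrt(3) = 0.742 / sqrt(3) = 0.4283939
uc = sqrt(u_A^2 + u_B^2) = sqrt(0.28688752^2 + 0.4283939^2) = 0.51558295
U = k * uc = 2.58 * 0.51558295
U = 1.3302

1.3302


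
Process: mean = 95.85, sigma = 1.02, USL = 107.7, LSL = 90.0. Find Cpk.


Cpu = (USL - mean) / (3*sigma) = (107.7 - 95.85) / (3*1.02) = 3.8725
Cpl = (mean - LSL) / (3*sigma) = (95.85 - 90.0) / (3*1.02) = 1.9118
Cpk = min(Cpu, Cpl) = 1.9118

1.9118


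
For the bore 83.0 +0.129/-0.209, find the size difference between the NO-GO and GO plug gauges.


GO = nominal - lower_tol (smallest hole = maximum material condition)
GO = 83.0 - 0.209 = 82.791
NO-GO = nominal + upper_tol (largest hole = least material condition)
NO-GO = 83.0 + 0.129 = 83.129
spread = NO-GO - GO = 83.129 - 82.791 = 0.3380

0.3380


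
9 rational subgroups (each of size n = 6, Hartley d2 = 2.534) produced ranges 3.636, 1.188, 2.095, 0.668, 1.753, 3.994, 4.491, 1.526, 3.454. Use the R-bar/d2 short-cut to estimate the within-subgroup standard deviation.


R_bar = (3.636 + 1.188 + 2.095 + 0.668 + 1.753 + 3.994 + 4.491 + 1.526 + 3.454) / 9
R_bar = 22.805 / 9 = 2.5338889
sigma_hat = R_bar / d2 = 2.5338889 / 2.534 = 1.0000

1.0000


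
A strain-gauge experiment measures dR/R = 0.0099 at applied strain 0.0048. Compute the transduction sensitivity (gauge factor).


GF = (dR/R) / epsilon
= 0.0099 / 0.0048
= 2.0625

2.0625


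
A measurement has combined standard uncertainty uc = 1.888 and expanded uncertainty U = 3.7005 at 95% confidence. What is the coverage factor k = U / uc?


k = U / uc
k = 3.7005 / 1.888
k = 1.96

1.96


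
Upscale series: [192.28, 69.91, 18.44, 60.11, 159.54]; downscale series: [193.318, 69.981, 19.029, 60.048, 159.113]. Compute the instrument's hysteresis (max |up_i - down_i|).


|192.28 - 193.318| = 1.0380
|69.91 - 69.981| = 0.0710
|18.44 - 19.029| = 0.5890
|60.11 - 60.048| = 0.0620
|159.54 - 159.113| = 0.4270
hysteresis = max(diffs) = 1.0380

1.0380


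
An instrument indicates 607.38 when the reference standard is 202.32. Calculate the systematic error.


Systematic error = measured - true
= 607.38 - 202.32
= 405.0600

405.0600


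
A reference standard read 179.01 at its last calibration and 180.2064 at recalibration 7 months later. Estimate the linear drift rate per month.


rate = (v2 - v1) / months
= (180.2064 - 179.01) / 7
= 1.1964 / 7
= 0.1709

0.1709


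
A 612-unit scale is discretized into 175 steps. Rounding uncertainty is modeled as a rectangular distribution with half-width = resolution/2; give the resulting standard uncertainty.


resolution = range / divisions
resolution = 612 / 175 = 3.4971429
u_res = resolution / (2*sqrt(3))
u_res = 3.4971429 / 3.4641016
u_res = 1.0095

1.0095


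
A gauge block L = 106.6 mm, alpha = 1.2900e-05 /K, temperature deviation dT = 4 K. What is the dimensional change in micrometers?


dL = L * alpha * dT
= 106.6 * 1.2900e-05 * 4
= 0.0055006 mm
dL_um = 0.0055006 * 1000 = 5.5006 um

5.5006


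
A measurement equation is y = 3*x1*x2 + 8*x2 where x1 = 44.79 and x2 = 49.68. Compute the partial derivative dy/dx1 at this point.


y = 3*x1*x2 + 8*x2
dy/dx1 = 3*x2
Evaluate at x2 = 49.68: c1 = 3 * 49.68
c1 = 149.0400

149.0400


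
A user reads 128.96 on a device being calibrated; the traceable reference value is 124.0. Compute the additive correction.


Correction = standard - reading
= 124.0 - 128.96
= -4.9600

-4.9600


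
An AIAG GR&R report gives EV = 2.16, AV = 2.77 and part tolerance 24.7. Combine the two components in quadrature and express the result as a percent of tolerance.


GRR = sqrt(EV^2 + AV^2) = sqrt(2.16^2 + 2.77^2) = 3.5126201
%GRR = GRR / tol * 100 = 3.5126201 / 24.7 * 100
%GRR = 14.2211

14.2211


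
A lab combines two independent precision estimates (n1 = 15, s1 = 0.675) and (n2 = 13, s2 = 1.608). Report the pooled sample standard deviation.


s_p = sqrt(((n1-1)*s1^2 + (n2-1)*s2^2) / (n1+n2-2))
numerator = (15-1)*0.675^2 + (13-1)*1.608^2 = 6.37875 + 31.027968 = 37.406718
denominator = 15 + 13 - 2 = 26
s_p^2 = 37.406718 / 26 = 1.4387199
s_p = sqrt(1.4387199) = 1.1995

1.1995


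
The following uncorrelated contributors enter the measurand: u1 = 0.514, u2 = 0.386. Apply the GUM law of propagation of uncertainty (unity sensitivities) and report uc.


uc = sqrt(0.514^2 + 0.386^2)
uc = sqrt(0.413192)
uc = 0.6428

0.6428


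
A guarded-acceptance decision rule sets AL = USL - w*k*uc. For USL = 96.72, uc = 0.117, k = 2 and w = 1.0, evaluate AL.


U = k * uc = 2 * 0.117 = 0.234
guard band g = w * U = 1.0 * 0.234 = 0.234
AL = USL - g = 96.72 - 0.234
AL = 96.4860

96.4860


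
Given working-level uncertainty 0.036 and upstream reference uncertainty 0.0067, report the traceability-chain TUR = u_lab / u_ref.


TUR = u_lab / u_ref
= 0.036 / 0.0067
= 5.3731

5.3731


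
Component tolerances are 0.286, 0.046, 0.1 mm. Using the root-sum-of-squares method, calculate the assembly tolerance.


RSS = sqrt(0.286^2 + 0.046^2 + 0.1^2)
= sqrt(0.093912)
= 0.3065

0.3065


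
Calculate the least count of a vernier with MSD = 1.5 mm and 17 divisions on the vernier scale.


LC = MSD / n_div
= 1.5 / 17
= 0.0882

0.0882


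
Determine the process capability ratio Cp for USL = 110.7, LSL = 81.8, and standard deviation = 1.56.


Cp = (USL - LSL) / (6 * sigma)
= (110.7 - 81.8) / (6 * 1.56)
= 28.9000 / 9.3600
= 3.0876

3.0876


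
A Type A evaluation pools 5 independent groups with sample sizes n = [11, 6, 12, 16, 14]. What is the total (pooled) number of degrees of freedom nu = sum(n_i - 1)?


nu = sum_i (n_i - 1)
nu = ((11 - 1) + (6 - 1) + (12 - 1) + (16 - 1) + (14 - 1))
nu = 10 + 5 + 11 + 15 + 13
nu = 54

54


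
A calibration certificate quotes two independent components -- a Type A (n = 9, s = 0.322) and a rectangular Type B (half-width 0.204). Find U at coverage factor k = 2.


u_A = s / sqrt(n) = 0.322 / sqrt(9) = 0.10733333
u_B = half_width / sqrt(3) = 0.204 / sqrt(3) = 0.11777945
uc = sqrt(u_A^2 + u_B^2) = sqrt(0.10733333^2 + 0.11777945^2) = 0.15935006
U = k * uc = 2 * 0.15935006
U = 0.3187

0.3187


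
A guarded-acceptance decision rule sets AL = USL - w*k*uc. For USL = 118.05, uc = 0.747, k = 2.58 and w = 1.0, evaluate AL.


U = k * uc = 2.58 * 0.747 = 1.92726
guard band g = w * U = 1.0 * 1.92726 = 1.92726
AL = USL - g = 118.05 - 1.92726
AL = 116.1227

116.1227


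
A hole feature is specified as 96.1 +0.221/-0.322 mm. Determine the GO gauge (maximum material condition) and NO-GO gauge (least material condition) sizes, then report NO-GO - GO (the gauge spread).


GO = nominal - lower_tol (smallest hole = maximum material condition)
GO = 96.1 - 0.322 = 95.778
NO-GO = nominal + upper_tol (largest hole = least material condition)
NO-GO = 96.1 + 0.221 = 96.321
spread = NO-GO - GO = 96.321 - 95.778 = 0.5430

0.5430


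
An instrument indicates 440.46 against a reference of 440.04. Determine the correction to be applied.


Correction = standard - reading
= 440.04 - 440.46
= -0.4200

-0.4200


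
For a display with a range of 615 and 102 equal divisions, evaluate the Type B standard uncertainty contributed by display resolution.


resolution = range / divisions
resolution = 615 / 102 = 6.0294118
u_res = resolution / (2*sqrt(3))
u_res = 6.0294118 / 3.4641016
u_res = 1.7405

1.7405


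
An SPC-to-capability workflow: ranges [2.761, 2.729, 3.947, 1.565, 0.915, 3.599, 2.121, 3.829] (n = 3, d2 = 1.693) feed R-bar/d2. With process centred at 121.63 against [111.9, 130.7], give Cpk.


R_bar = (2.761 + 2.729 + 3.947 + 1.565 + 0.915 + 3.599 + 2.121 + 3.829) / 8 = 2.68325
sigma = R_bar / d2 = 2.68325 / 1.693 = 1.5849084
Cp = (USL - LSL)/(6*sigma) = (130.7 - 111.9)/(6*1.5849084) = 1.9770
Cpu = (130.7 - 121.63)/(3*1.5849084) = 1.9076
Cpl = (121.63 - 111.9)/(3*1.5849084) = 2.0464
Cpk = min(Cpu, Cpl) = 1.9076

1.9076


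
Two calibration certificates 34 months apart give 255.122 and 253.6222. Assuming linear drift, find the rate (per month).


rate = (v2 - v1) / months
= (253.6222 - 255.122) / 34
= -1.4998 / 34
= -0.0441

-0.0441


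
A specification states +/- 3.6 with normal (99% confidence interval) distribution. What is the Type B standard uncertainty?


u_B = half_width / 2.576
u_B = 3.6 / 2.576
u_B = 1.3975

1.3975


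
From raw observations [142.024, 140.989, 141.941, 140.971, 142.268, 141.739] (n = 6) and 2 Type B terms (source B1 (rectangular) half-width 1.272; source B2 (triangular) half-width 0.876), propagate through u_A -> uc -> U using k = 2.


mean = (142.024 + 140.989 + 141.941 + 140.971 + 142.268 + 141.739) / 6 = 141.6553333
s = sqrt(sum((x - mean)^2)/(n-1)) = 0.54994424
u_A = s / sqrt(n) = 0.54994424 / sqrt(6) = 0.2245138
u_B1 = 1.272 / sqrt(3) = 0.73438954
u_B2 = 0.876 / sqrt(6) = 0.3576255
uc = sqrt(0.2245138^2 + 0.73438954^2 + 0.3576255^2) = 0.84713071
U = k * uc = 2 * 0.84713071
U = 1.6943

1.6943


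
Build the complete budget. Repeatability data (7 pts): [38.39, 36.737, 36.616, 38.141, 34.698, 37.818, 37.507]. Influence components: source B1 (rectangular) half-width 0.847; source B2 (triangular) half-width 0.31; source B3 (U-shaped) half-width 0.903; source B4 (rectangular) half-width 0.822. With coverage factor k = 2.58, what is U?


mean = (38.39 + 36.737 + 36.616 + 38.141 + 34.698 + 37.818 + 37.507) / 7 = 37.12957143
s = sqrt(sum((x - mean)^2)/(n-1)) = 1.2621715
u_A = s / sqrt(n) = 1.2621715 / sqrt(7) = 0.47705599
u_B1 = 0.847 / sqrt(3) = 0.48901568
u_B2 = 0.31 / sqrt(6) = 0.12655697
u_B3 = 0.903 / sqrt(2) = 0.63851742
u_B4 = 0.822 / sqrt(3) = 0.47458192
uc = sqrt(0.47705599^2 + 0.48901568^2 + 0.12655697^2 + 0.63851742^2 + 0.47458192^2) = 1.0562518
U = k * uc = 2.58 * 1.0562518
U = 2.7251

2.7251


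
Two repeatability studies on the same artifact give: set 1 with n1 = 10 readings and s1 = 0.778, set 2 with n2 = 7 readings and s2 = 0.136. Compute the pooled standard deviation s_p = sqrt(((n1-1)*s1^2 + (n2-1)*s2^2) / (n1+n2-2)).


s_p = sqrt(((n1-1)*s1^2 + (n2-1)*s2^2) / (n1+n2-2))
numerator = (10-1)*0.778^2 + (7-1)*0.136^2 = 5.447556 + 0.110976 = 5.558532
denominator = 10 + 7 - 2 = 15
s_p^2 = 5.558532 / 15 = 0.3705688
s_p = sqrt(0.3705688) = 0.6087

0.6087


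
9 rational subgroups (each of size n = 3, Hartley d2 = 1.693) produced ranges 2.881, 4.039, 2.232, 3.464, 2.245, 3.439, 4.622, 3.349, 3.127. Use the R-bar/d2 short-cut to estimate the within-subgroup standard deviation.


R_bar = (2.881 + 4.039 + 2.232 + 3.464 + 2.245 + 3.439 + 4.622 + 3.349 + 3.127) / 9
R_bar = 29.398 / 9 = 3.2664444
sigma_hat = R_bar / d2 = 3.2664444 / 1.693 = 1.9294

1.9294


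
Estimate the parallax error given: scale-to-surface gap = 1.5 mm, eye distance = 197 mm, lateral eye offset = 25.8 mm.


error = h * offset / d
= 1.5 * 25.8 / 197
= 0.1964

0.1964


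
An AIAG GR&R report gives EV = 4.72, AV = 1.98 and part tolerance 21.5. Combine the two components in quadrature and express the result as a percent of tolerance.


GRR = sqrt(EV^2 + AV^2) = sqrt(4.72^2 + 1.98^2) = 5.1184763
%GRR = GRR / tol * 100 = 5.1184763 / 21.5 * 100
%GRR = 23.8069

23.8069


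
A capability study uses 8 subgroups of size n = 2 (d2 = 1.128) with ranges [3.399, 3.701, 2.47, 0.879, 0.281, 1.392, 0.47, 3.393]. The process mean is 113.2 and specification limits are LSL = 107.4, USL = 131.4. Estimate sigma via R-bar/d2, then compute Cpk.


R_bar = (3.399 + 3.701 + 2.47 + 0.879 + 0.281 + 1.392 + 0.47 + 3.393) / 8 = 1.998125
sigma = R_bar / d2 = 1.998125 / 1.128 = 1.7713874
Cp = (USL - LSL)/(6*sigma) = (131.4 - 107.4)/(6*1.7713874) = 2.2581
Cpu = (131.4 - 113.2)/(3*1.7713874) = 3.4248
Cpl = (113.2 - 107.4)/(3*1.7713874) = 1.0914
Cpk = min(Cpu, Cpl) = 1.0914

1.0914


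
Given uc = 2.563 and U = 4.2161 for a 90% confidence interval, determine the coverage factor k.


k = U / uc
k = 4.2161 / 2.563
k = 1.645

1.645


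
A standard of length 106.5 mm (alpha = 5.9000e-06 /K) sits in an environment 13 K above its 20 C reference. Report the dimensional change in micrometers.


dL = L * alpha * dT
= 106.5 * 5.9000e-06 * 13
= 0.0081685 mm
dL_um = 0.0081685 * 1000 = 8.1685 um

8.1685


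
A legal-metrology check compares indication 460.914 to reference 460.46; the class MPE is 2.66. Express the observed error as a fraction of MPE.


e = indication - reference = 460.914 - 460.46 = 0.4540
|e| = 0.4540
ratio = |e| / MPE = 0.4540 / 2.66
ratio = 0.1707

0.1707
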